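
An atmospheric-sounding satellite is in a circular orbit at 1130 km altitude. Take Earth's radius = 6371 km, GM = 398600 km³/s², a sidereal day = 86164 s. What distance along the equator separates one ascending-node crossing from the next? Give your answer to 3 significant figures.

3000 km

Semi-major axis a = 6371 + 1130 = 7501 km. Period T = 2π√(a³/μ) = 2π√(7501³/398600) = 6465.3 s = 107.76 min.
During one orbit Earth rotates (6465.3 / 86164) × 360° = 27.01°.
At the equator that is 27.01° × (2π·6371/360) km/° = 27.01 × 111.2 = 3004 km.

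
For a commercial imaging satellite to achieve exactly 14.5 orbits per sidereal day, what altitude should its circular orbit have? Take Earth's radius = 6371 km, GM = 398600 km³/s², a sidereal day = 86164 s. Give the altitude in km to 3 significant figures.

Required period T = 86164 / 14.5 = 5942.3 s.
From T = 2π√(a³/μ): a = (μ T²/4π²)^(1/3) = (398600 × 5942.3² / 4π²)^(1/3) = 7091 km.
Altitude h = a − R = 7091 − 6371 = 720 km.

720 km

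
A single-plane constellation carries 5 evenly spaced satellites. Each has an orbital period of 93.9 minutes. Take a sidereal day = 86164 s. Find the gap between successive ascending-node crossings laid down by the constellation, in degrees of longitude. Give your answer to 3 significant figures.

T = 93.9 min = 5634.0 s.
Single-satellite node shift = (5634.0/86164) × 360° = 23.54°.
With 5 satellites evenly phased, successive equator crossings are 23.54/5 = 4.708° apart.

4.71°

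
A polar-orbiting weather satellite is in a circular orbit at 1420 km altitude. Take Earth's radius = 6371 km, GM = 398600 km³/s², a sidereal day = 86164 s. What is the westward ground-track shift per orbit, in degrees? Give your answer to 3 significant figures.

28.6°

Semi-major axis a = 6371 + 1420 = 7791 km. Period T = 2π√(a³/μ) = 2π√(7791³/398600) = 6843.9 s = 114.06 min.
During one orbit Earth rotates (6843.9 / 86164) × 360° = 28.59°.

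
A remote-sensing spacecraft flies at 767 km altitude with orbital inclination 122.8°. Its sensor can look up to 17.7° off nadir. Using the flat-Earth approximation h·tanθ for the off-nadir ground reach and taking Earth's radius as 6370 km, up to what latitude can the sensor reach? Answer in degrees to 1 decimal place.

59.4°

Retrograde orbit: the ground track reaches ±(180° − i) = ±(180 − 122.8) = ±57.2°.
Sensor half-swath on the ground ≈ 767·tan(17.7°) = 245 km = 2.20° of latitude.
Maximum observable latitude ≈ 57.2 + 2.20 = 59.4°.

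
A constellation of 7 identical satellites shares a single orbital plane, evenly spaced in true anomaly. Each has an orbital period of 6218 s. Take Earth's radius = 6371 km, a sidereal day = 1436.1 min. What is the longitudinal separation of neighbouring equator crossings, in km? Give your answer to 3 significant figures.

Single-satellite node shift = (6218.0/86166) × 360° = 25.98°.
With 7 satellites evenly phased, successive equator crossings are 25.98/7 = 3.711° apart.
That is 3.711 × 111.2 = 413 km at the equator.

413 km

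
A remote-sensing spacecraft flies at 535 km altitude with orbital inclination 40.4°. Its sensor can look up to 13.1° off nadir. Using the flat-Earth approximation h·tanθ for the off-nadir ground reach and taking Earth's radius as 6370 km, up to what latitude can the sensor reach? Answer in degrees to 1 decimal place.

For a prograde orbit the ground track reaches latitude ±i = ±40.4°.
Sensor half-swath on the ground ≈ 535·tan(13.1°) = 124 km = 1.12° of latitude.
Maximum observable latitude ≈ 40.4 + 1.12 = 41.5°.

41.5°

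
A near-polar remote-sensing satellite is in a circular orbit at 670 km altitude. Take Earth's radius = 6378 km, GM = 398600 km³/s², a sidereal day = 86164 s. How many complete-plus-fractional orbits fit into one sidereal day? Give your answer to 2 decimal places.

14.63

Semi-major axis a = 6378 + 670 = 7048 km. Period T = 2π√(a³/μ) = 2π√(7048³/398600) = 5888.6 s = 98.14 min.
Orbits per sidereal day = 86164 / 5888.6 = 14.632.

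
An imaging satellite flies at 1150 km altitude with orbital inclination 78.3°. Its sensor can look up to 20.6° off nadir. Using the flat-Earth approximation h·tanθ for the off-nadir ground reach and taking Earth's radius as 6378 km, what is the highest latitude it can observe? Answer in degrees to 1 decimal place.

82.2°

For a prograde orbit the ground track reaches latitude ±i = ±78.3°.
Sensor half-swath on the ground ≈ 1150·tan(20.6°) = 432 km = 3.88° of latitude.
Maximum observable latitude ≈ 78.3 + 3.88 = 82.2°.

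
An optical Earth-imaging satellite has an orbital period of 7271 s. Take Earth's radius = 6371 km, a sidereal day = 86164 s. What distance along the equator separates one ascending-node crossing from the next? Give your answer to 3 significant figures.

During one orbit Earth rotates (7271.0 / 86164) × 360° = 30.38°.
At the equator that is 30.38° × (2π·6371/360) km/° = 30.38 × 111.2 = 3378 km.

3380 km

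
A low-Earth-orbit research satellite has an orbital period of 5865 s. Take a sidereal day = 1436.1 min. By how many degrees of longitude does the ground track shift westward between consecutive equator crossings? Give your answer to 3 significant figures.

24.5°

During one orbit Earth rotates (5865.0 / 86166) × 360° = 24.50°.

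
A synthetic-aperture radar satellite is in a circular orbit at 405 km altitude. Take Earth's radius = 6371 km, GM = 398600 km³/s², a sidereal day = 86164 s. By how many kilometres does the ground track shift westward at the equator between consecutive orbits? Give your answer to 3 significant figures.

Semi-major axis a = 6371 + 405 = 6776 km. Period T = 2π√(a³/μ) = 2π√(6776³/398600) = 5551.0 s = 92.52 min.
During one orbit Earth rotates (5551.0 / 86164) × 360° = 23.19°.
At the equator that is 23.19° × (2π·6371/360) km/° = 23.19 × 111.2 = 2579 km.

2580 km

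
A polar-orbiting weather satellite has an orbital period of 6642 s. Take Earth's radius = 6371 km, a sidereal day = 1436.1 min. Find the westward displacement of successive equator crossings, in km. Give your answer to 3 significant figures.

3090 km

During one orbit Earth rotates (6642.0 / 86166) × 360° = 27.75°.
At the equator that is 27.75° × (2π·6371/360) km/° = 27.75 × 111.2 = 3086 km.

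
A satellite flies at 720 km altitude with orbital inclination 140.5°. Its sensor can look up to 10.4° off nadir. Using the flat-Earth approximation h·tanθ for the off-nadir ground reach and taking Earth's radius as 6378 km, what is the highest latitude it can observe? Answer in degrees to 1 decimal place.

Retrograde orbit: the ground track reaches ±(180° − i) = ±(180 − 140.5) = ±39.5°.
Sensor half-swath on the ground ≈ 720·tan(10.4°) = 132 km = 1.19° of latitude.
Maximum observable latitude ≈ 39.5 + 1.19 = 40.7°.

40.7°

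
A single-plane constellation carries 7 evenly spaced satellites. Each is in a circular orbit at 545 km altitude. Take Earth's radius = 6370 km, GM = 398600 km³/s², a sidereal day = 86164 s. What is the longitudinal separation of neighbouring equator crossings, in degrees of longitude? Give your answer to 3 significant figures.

Semi-major axis a = 6370 + 545 = 6915 km. Period T = 2π√(a³/μ) = 2π√(6915³/398600) = 5722.7 s = 95.38 min.
Single-satellite node shift = (5722.7/86164) × 360° = 23.91°.
With 7 satellites evenly phased, successive equator crossings are 23.91/7 = 3.416° apart.

3.42°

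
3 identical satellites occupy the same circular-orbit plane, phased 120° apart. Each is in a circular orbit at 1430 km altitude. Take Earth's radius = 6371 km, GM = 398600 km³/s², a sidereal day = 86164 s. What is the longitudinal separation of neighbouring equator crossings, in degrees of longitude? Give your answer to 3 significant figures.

9.55°

Semi-major axis a = 6371 + 1430 = 7801 km. Period T = 2π√(a³/μ) = 2π√(7801³/398600) = 6857.0 s = 114.28 min.
Single-satellite node shift = (6857.0/86164) × 360° = 28.65°.
With 3 satellites evenly phased, successive equator crossings are 28.65/3 = 9.550° apart.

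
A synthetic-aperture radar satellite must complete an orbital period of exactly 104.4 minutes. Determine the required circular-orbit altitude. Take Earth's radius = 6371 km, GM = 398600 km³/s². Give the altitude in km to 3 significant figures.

T = 104.4 min = 6264.0 s.
From T = 2π√(a³/μ): a = (μ T²/4π²)^(1/3) = (398600 × 6264.0² / 4π²)^(1/3) = 7344 km.
Altitude h = a − R = 7344 − 6371 = 973 km.

973 km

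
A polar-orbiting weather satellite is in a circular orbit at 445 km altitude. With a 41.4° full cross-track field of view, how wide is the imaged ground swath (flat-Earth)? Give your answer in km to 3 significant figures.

336 km

Half-angle = 41.4°/2 = 20.7°.
Swath width ≈ 2h·tan(θ/2) = 2 × 445 × tan(20.7°) = 336.3 km.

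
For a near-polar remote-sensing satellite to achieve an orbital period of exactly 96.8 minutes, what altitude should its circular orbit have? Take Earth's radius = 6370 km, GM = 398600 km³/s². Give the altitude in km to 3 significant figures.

T = 96.8 min = 5808.0 s.
From T = 2π√(a³/μ): a = (μ T²/4π²)^(1/3) = (398600 × 5808.0² / 4π²)^(1/3) = 6984 km.
Altitude h = a − R = 6984 − 6370 = 614 km.

614 km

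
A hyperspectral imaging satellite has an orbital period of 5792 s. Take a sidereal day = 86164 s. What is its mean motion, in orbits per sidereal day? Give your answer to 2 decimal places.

14.88

Orbits per sidereal day = 86164 / 5792.0 = 14.876.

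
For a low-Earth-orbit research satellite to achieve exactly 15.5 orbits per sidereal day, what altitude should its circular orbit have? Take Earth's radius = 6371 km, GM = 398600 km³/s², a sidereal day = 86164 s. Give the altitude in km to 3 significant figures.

411 km

Required period T = 86164 / 15.5 = 5559.0 s.
From T = 2π√(a³/μ): a = (μ T²/4π²)^(1/3) = (398600 × 5559.0² / 4π²)^(1/3) = 6782 km.
Altitude h = a − R = 6782 − 6371 = 411 km.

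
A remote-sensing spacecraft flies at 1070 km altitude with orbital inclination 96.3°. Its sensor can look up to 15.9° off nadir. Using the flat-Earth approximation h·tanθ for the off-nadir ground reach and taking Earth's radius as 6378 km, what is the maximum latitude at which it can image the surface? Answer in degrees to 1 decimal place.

Retrograde orbit: the ground track reaches ±(180° − i) = ±(180 − 96.3) = ±83.7°.
Sensor half-swath on the ground ≈ 1070·tan(15.9°) = 305 km = 2.74° of latitude.
Maximum observable latitude ≈ 83.7 + 2.74 = 86.4°.

86.4°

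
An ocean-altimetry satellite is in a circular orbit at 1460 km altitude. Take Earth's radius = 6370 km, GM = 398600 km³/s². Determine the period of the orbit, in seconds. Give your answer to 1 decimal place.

6895.3 seconds

Semi-major axis a = 6370 + 1460 = 7830 km. Period T = 2π√(a³/μ) = 2π√(7830³/398600) = 6895.3 s = 114.92 min.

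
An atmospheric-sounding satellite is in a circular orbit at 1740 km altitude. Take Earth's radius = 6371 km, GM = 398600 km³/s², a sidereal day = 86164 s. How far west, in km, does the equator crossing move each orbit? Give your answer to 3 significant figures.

3380 km

Semi-major axis a = 6371 + 1740 = 8111 km. Period T = 2π√(a³/μ) = 2π√(8111³/398600) = 7269.8 s = 121.16 min.
During one orbit Earth rotates (7269.8 / 86164) × 360° = 30.37°.
At the equator that is 30.37° × (2π·6371/360) km/° = 30.37 × 111.2 = 3377 km.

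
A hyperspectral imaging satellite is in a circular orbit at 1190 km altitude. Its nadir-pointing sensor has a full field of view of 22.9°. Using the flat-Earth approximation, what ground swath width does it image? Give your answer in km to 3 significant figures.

Half-angle = 22.9°/2 = 11.45°.
Swath width ≈ 2h·tan(θ/2) = 2 × 1190 × tan(11.45°) = 482.1 km.

482 km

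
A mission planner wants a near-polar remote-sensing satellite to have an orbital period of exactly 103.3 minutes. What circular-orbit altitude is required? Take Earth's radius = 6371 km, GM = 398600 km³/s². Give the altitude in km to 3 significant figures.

922 km

T = 103.3 min = 6198.0 s.
From T = 2π√(a³/μ): a = (μ T²/4π²)^(1/3) = (398600 × 6198.0² / 4π²)^(1/3) = 7293 km.
Altitude h = a − R = 7293 − 6371 = 922 km.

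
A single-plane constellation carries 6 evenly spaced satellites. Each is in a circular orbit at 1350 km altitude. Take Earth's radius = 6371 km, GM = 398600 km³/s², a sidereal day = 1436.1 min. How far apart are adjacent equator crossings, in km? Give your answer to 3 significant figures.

Semi-major axis a = 6371 + 1350 = 7721 km. Period T = 2π√(a³/μ) = 2π√(7721³/398600) = 6751.8 s = 112.53 min.
Single-satellite node shift = (6751.8/86166) × 360° = 28.21°.
With 6 satellites evenly phased, successive equator crossings are 28.21/6 = 4.702° apart.
That is 4.702 × 111.2 = 523 km at the equator.

523 km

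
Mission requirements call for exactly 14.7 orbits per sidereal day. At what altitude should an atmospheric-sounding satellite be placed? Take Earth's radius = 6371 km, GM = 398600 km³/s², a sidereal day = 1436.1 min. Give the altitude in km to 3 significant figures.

655 km

Required period T = 86166 / 14.7 = 5861.6 s.
From T = 2π√(a³/μ): a = (μ T²/4π²)^(1/3) = (398600 × 5861.6² / 4π²)^(1/3) = 7026 km.
Altitude h = a − R = 7026 − 6371 = 655 km.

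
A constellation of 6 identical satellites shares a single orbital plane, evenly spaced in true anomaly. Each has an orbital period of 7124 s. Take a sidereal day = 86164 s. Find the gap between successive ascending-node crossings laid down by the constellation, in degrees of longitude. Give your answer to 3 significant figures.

Single-satellite node shift = (7124.0/86164) × 360° = 29.76°.
With 6 satellites evenly phased, successive equator crossings are 29.76/6 = 4.961° apart.

4.96°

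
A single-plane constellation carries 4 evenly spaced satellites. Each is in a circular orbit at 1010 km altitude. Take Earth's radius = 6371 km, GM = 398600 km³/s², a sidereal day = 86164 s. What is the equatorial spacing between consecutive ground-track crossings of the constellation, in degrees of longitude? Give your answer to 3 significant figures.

6.59°

Semi-major axis a = 6371 + 1010 = 7381 km. Period T = 2π√(a³/μ) = 2π√(7381³/398600) = 6310.8 s = 105.18 min.
Single-satellite node shift = (6310.8/86164) × 360° = 26.37°.
With 4 satellites evenly phased, successive equator crossings are 26.37/4 = 6.592° apart.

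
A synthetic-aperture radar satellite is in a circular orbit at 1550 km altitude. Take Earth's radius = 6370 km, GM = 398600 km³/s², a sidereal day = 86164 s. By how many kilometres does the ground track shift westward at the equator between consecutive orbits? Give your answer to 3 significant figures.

3260 km

Semi-major axis a = 6370 + 1550 = 7920 km. Period T = 2π√(a³/μ) = 2π√(7920³/398600) = 7014.5 s = 116.91 min.
During one orbit Earth rotates (7014.5 / 86164) × 360° = 29.31°.
At the equator that is 29.31° × (2π·6370/360) km/° = 29.31 × 111.2 = 3258 km.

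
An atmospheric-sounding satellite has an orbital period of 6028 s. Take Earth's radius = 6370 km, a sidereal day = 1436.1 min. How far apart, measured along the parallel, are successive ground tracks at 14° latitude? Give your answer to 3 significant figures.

Node shift per orbit = (6028.0/86166) × 360° = 25.18°.
Equatorial spacing = 25.18 × 111.2 km/° = 2800 km.
At 14° latitude, spacing = 2800 × cos(14°) = 2717 km.

2720 km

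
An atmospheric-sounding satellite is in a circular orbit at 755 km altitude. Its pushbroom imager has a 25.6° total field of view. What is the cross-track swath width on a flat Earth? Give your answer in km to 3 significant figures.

Half-angle = 25.6°/2 = 12.8°.
Swath width ≈ 2h·tan(θ/2) = 2 × 755 × tan(12.8°) = 343.1 km.

343 km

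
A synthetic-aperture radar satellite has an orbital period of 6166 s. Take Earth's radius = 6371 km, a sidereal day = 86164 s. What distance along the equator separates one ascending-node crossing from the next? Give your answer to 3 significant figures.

During one orbit Earth rotates (6166.0 / 86164) × 360° = 25.76°.
At the equator that is 25.76° × (2π·6371/360) km/° = 25.76 × 111.2 = 2865 km.

2860 km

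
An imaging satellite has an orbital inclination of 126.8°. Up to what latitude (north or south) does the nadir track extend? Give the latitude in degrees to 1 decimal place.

53.2°

Retrograde orbit: the ground track reaches ±(180° − i) = ±(180 − 126.8) = ±53.2°.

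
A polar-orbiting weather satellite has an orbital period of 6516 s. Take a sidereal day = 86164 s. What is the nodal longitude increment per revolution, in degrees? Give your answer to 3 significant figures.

27.2°

During one orbit Earth rotates (6516.0 / 86164) × 360° = 27.22°.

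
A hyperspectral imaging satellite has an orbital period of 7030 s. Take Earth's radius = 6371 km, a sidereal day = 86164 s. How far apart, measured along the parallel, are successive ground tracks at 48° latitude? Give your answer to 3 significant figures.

2190 km

Node shift per orbit = (7030.0/86164) × 360° = 29.37°.
Equatorial spacing = 29.37 × 111.2 km/° = 3266 km.
At 48° latitude, spacing = 3266 × cos(48°) = 2185 km.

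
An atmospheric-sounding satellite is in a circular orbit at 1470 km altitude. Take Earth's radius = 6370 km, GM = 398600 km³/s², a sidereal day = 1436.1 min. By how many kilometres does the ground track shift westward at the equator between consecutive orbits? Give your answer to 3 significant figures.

3210 km

Semi-major axis a = 6370 + 1470 = 7840 km. Period T = 2π√(a³/μ) = 2π√(7840³/398600) = 6908.5 s = 115.14 min.
During one orbit Earth rotates (6908.5 / 86166) × 360° = 28.86°.
At the equator that is 28.86° × (2π·6370/360) km/° = 28.86 × 111.2 = 3209 km.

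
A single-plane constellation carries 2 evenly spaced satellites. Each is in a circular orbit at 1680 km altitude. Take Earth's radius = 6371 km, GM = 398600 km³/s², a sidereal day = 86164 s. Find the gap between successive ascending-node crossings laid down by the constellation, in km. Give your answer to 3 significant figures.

Semi-major axis a = 6371 + 1680 = 8051 km. Period T = 2π√(a³/μ) = 2π√(8051³/398600) = 7189.3 s = 119.82 min.
Single-satellite node shift = (7189.3/86164) × 360° = 30.04°.
With 2 satellites evenly phased, successive equator crossings are 30.04/2 = 15.019° apart.
That is 15.019 × 111.2 = 1670 km at the equator.

1670 km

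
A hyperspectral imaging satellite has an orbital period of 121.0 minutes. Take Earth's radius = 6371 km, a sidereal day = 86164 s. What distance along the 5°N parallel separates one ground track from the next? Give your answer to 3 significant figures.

3360 km

T = 121.0 min = 7260.0 s.
Node shift per orbit = (7260.0/86164) × 360° = 30.33°.
Equatorial spacing = 30.33 × 111.2 km/° = 3373 km.
At 5° latitude, spacing = 3373 × cos(5°) = 3360 km.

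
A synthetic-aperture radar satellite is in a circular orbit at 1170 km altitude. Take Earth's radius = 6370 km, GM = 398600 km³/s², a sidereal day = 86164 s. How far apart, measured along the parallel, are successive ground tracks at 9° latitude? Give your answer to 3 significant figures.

2990 km

Semi-major axis a = 6370 + 1170 = 7540 km. Period T = 2π√(a³/μ) = 2π√(7540³/398600) = 6515.8 s = 108.60 min.
Node shift per orbit = (6515.8/86164) × 360° = 27.22°.
Equatorial spacing = 27.22 × 111.2 km/° = 3027 km.
At 9° latitude, spacing = 3027 × cos(9°) = 2989 km.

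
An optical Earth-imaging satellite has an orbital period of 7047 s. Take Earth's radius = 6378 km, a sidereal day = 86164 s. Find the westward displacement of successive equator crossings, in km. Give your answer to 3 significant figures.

3280 km

During one orbit Earth rotates (7047.0 / 86164) × 360° = 29.44°.
At the equator that is 29.44° × (2π·6378/360) km/° = 29.44 × 111.3 = 3278 km.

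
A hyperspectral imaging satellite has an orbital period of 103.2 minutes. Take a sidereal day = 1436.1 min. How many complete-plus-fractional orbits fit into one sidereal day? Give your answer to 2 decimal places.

T = 103.2 min = 6192.0 s.
Orbits per sidereal day = 86166 / 6192.0 = 13.916.

13.92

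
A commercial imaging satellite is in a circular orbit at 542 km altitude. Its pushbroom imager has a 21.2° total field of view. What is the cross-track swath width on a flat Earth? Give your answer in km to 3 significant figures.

Half-angle = 21.2°/2 = 10.6°.
Swath width ≈ 2h·tan(θ/2) = 2 × 542 × tan(10.6°) = 202.9 km.

203 km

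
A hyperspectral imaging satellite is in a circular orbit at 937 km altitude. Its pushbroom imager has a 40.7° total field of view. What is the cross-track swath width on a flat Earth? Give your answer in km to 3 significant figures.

Half-angle = 40.7°/2 = 20.35°.
Swath width ≈ 2h·tan(θ/2) = 2 × 937 × tan(20.35°) = 695.1 km.

695 km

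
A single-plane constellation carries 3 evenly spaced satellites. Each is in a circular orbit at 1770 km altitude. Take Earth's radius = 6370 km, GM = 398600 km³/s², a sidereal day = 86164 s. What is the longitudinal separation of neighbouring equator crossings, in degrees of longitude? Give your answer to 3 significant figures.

Semi-major axis a = 6370 + 1770 = 8140 km. Period T = 2π√(a³/μ) = 2π√(8140³/398600) = 7308.8 s = 121.81 min.
Single-satellite node shift = (7308.8/86164) × 360° = 30.54°.
With 3 satellites evenly phased, successive equator crossings are 30.54/3 = 10.179° apart.

10.2°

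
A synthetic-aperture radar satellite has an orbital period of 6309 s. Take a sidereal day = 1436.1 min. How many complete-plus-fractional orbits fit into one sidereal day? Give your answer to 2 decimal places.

Orbits per sidereal day = 86166 / 6309.0 = 13.658.

13.66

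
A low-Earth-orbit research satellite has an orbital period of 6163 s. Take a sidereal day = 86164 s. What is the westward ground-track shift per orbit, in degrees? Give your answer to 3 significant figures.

During one orbit Earth rotates (6163.0 / 86164) × 360° = 25.75°.

25.7°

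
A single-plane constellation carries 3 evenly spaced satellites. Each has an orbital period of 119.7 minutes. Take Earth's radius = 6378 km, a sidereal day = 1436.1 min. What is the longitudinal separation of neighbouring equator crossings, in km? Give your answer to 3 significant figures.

1110 km

T = 119.7 min = 7182.0 s.
Single-satellite node shift = (7182.0/86166) × 360° = 30.01°.
With 3 satellites evenly phased, successive equator crossings are 30.01/3 = 10.002° apart.
That is 10.002 × 111.3 = 1113 km at the equator.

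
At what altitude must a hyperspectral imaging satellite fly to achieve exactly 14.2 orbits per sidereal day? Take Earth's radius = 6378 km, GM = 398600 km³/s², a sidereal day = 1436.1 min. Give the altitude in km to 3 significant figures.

812 km

Required period T = 86166 / 14.2 = 6068.0 s.
From T = 2π√(a³/μ): a = (μ T²/4π²)^(1/3) = (398600 × 6068.0² / 4π²)^(1/3) = 7190 km.
Altitude h = a − R = 7190 − 6378 = 812 km.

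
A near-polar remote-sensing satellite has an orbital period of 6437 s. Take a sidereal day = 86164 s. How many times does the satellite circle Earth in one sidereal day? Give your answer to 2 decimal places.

13.39

Orbits per sidereal day = 86164 / 6437.0 = 13.386.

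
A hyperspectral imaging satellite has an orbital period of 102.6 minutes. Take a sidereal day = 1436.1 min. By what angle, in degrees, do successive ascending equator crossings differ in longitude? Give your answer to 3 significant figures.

T = 102.6 min = 6156.0 s.
During one orbit Earth rotates (6156.0 / 86166) × 360° = 25.72°.

25.7°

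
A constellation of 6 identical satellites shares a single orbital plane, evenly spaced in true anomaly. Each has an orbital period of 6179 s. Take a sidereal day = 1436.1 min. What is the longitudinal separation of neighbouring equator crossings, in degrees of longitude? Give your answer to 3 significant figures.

4.30°

Single-satellite node shift = (6179.0/86166) × 360° = 25.82°.
With 6 satellites evenly phased, successive equator crossings are 25.82/6 = 4.303° apart.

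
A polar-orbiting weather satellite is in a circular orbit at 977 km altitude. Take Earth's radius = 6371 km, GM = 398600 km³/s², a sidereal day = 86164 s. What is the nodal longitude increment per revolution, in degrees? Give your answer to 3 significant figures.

Semi-major axis a = 6371 + 977 = 7348 km. Period T = 2π√(a³/μ) = 2π√(7348³/398600) = 6268.5 s = 104.48 min.
During one orbit Earth rotates (6268.5 / 86164) × 360° = 26.19°.

26.2°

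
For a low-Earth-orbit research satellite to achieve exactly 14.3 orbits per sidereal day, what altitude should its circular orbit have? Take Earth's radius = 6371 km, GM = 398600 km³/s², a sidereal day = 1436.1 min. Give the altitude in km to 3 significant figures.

Required period T = 86166 / 14.3 = 6025.6 s.
From T = 2π√(a³/μ): a = (μ T²/4π²)^(1/3) = (398600 × 6025.6² / 4π²)^(1/3) = 7157 km.
Altitude h = a − R = 7157 − 6371 = 786 km.

786 km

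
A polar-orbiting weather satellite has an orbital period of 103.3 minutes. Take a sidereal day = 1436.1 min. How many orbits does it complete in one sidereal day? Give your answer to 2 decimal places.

13.90

T = 103.3 min = 6198.0 s.
Orbits per sidereal day = 86166 / 6198.0 = 13.902.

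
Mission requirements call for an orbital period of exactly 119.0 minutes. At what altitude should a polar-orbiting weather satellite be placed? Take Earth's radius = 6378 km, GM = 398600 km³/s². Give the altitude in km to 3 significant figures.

1640 km

T = 119.0 min = 7140.0 s.
From T = 2π√(a³/μ): a = (μ T²/4π²)^(1/3) = (398600 × 7140.0² / 4π²)^(1/3) = 8014 km.
Altitude h = a − R = 8014 − 6378 = 1636 km.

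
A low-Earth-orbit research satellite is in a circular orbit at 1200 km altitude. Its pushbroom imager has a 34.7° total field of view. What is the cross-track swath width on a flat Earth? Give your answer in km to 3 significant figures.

Half-angle = 34.7°/2 = 17.35°.
Swath width ≈ 2h·tan(θ/2) = 2 × 1200 × tan(17.35°) = 749.8 km.

750 km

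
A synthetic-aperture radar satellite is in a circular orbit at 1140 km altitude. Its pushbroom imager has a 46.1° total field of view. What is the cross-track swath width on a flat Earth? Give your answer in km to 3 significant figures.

Half-angle = 46.1°/2 = 23.05°.
Swath width ≈ 2h·tan(θ/2) = 2 × 1140 × tan(23.05°) = 970.2 km.

970 km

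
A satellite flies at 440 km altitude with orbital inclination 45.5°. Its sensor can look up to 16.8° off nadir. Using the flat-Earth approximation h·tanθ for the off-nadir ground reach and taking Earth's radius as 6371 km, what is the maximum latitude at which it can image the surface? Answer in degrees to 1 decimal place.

For a prograde orbit the ground track reaches latitude ±i = ±45.5°.
Sensor half-swath on the ground ≈ 440·tan(16.8°) = 133 km = 1.19° of latitude.
Maximum observable latitude ≈ 45.5 + 1.19 = 46.7°.

46.7°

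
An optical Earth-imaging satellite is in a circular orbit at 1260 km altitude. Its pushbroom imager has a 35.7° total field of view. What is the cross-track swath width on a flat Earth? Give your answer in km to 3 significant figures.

Half-angle = 35.7°/2 = 17.85°.
Swath width ≈ 2h·tan(θ/2) = 2 × 1260 × tan(17.85°) = 811.5 km.

812 km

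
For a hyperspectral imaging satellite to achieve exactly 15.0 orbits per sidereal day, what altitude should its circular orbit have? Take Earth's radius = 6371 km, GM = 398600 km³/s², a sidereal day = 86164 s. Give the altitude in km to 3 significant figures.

Required period T = 86164 / 15.0 = 5744.3 s.
From T = 2π√(a³/μ): a = (μ T²/4π²)^(1/3) = (398600 × 5744.3² / 4π²)^(1/3) = 6932 km.
Altitude h = a − R = 6932 − 6371 = 561 km.

561 km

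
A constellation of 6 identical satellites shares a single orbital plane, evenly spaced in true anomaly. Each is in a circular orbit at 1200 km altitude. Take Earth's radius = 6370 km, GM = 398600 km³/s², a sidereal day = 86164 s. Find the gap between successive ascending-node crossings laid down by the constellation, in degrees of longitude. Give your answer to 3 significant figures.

Semi-major axis a = 6370 + 1200 = 7570 km. Period T = 2π√(a³/μ) = 2π√(7570³/398600) = 6554.7 s = 109.25 min.
Single-satellite node shift = (6554.7/86164) × 360° = 27.39°.
With 6 satellites evenly phased, successive equator crossings are 27.39/6 = 4.564° apart.

4.56°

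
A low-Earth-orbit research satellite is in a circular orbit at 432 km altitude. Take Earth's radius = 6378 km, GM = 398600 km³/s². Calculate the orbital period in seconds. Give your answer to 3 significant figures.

Semi-major axis a = 6378 + 432 = 6810 km. Period T = 2π√(a³/μ) = 2π√(6810³/398600) = 5592.8 s = 93.21 min.

5590 seconds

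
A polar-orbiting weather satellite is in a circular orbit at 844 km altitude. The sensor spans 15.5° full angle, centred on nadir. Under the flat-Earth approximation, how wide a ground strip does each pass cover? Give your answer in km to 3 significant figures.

Half-angle = 15.5°/2 = 7.75°.
Swath width ≈ 2h·tan(θ/2) = 2 × 844 × tan(7.75°) = 229.7 km.

230 km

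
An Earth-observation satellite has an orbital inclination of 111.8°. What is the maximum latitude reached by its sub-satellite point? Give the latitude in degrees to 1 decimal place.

Retrograde orbit: the ground track reaches ±(180° − i) = ±(180 − 111.8) = ±68.2°.

68.2°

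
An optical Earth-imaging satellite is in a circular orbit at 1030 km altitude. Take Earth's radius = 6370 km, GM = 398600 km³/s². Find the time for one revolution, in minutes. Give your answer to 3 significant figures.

Semi-major axis a = 6370 + 1030 = 7400 km. Period T = 2π√(a³/μ) = 2π√(7400³/398600) = 6335.2 s = 105.59 min.

106 min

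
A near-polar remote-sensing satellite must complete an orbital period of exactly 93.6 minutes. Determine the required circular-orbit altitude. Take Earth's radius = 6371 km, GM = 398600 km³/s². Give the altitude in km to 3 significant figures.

T = 93.6 min = 5616.0 s.
From T = 2π√(a³/μ): a = (μ T²/4π²)^(1/3) = (398600 × 5616.0² / 4π²)^(1/3) = 6829 km.
Altitude h = a − R = 6829 − 6371 = 458 km.

458 km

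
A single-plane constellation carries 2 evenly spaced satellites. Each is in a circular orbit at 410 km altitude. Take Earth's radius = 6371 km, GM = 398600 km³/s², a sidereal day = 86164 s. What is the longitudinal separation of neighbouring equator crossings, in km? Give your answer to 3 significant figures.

Semi-major axis a = 6371 + 410 = 6781 km. Period T = 2π√(a³/μ) = 2π√(6781³/398600) = 5557.1 s = 92.62 min.
Single-satellite node shift = (5557.1/86164) × 360° = 23.22°.
With 2 satellites evenly phased, successive equator crossings are 23.22/2 = 11.609° apart.
That is 11.609 × 111.2 = 1291 km at the equator.

1290 km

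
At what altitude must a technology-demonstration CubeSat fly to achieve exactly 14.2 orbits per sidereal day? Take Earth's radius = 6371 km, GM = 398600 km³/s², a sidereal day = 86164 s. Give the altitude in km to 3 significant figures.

819 km

Required period T = 86164 / 14.2 = 6067.9 s.
From T = 2π√(a³/μ): a = (μ T²/4π²)^(1/3) = (398600 × 6067.9² / 4π²)^(1/3) = 7190 km.
Altitude h = a − R = 7190 − 6371 = 819 km.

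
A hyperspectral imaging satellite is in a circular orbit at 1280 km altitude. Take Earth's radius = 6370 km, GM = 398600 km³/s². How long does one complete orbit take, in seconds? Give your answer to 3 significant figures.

6660 seconds

Semi-major axis a = 6370 + 1280 = 7650 km. Period T = 2π√(a³/μ) = 2π√(7650³/398600) = 6658.9 s = 110.98 min.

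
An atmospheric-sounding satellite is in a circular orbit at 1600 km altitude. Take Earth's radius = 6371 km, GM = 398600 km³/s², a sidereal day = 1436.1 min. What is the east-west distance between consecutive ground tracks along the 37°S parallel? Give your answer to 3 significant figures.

Semi-major axis a = 6371 + 1600 = 7971 km. Period T = 2π√(a³/μ) = 2π√(7971³/398600) = 7082.4 s = 118.04 min.
Node shift per orbit = (7082.4/86166) × 360° = 29.59°.
Equatorial spacing = 29.59 × 111.2 km/° = 3290 km.
At 37° latitude, spacing = 3290 × cos(37°) = 2628 km.

2630 km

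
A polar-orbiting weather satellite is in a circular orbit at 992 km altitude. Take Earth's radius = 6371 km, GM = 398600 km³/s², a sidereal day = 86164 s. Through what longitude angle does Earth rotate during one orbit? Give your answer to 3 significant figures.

26.3°

Semi-major axis a = 6371 + 992 = 7363 km. Period T = 2π√(a³/μ) = 2π√(7363³/398600) = 6287.7 s = 104.80 min.
During one orbit Earth rotates (6287.7 / 86164) × 360° = 26.27°.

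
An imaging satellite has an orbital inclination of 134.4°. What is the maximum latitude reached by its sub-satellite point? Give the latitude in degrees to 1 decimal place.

Retrograde orbit: the ground track reaches ±(180° − i) = ±(180 − 134.4) = ±45.6°.

45.6°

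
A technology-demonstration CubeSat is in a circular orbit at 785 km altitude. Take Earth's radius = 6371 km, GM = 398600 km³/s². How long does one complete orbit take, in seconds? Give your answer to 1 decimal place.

6024.4 seconds

Semi-major axis a = 6371 + 785 = 7156 km. Period T = 2π√(a³/μ) = 2π√(7156³/398600) = 6024.4 s = 100.41 min.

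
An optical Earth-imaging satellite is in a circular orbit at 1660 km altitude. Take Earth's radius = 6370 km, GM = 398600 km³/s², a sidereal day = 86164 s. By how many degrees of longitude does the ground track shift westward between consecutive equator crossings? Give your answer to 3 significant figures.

29.9°

Semi-major axis a = 6370 + 1660 = 8030 km. Period T = 2π√(a³/μ) = 2π√(8030³/398600) = 7161.2 s = 119.35 min.
During one orbit Earth rotates (7161.2 / 86164) × 360° = 29.92°.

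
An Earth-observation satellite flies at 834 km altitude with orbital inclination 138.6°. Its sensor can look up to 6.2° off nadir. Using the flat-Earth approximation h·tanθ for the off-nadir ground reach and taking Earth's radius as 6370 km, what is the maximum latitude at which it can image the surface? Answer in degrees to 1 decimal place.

Retrograde orbit: the ground track reaches ±(180° − i) = ±(180 − 138.6) = ±41.4°.
Sensor half-swath on the ground ≈ 834·tan(6.2°) = 91 km = 0.81° of latitude.
Maximum observable latitude ≈ 41.4 + 0.81 = 42.2°.

42.2°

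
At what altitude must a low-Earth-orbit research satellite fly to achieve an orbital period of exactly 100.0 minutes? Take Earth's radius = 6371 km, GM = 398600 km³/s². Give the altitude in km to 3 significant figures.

T = 100.0 min = 6000.0 s.
From T = 2π√(a³/μ): a = (μ T²/4π²)^(1/3) = (398600 × 6000.0² / 4π²)^(1/3) = 7137 km.
Altitude h = a − R = 7137 − 6371 = 766 km.

766 km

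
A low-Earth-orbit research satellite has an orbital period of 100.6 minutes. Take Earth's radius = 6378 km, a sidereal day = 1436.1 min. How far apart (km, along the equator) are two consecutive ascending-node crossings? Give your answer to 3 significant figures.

2810 km

T = 100.6 min = 6036.0 s.
During one orbit Earth rotates (6036.0 / 86166) × 360° = 25.22°.
At the equator that is 25.22° × (2π·6378/360) km/° = 25.22 × 111.3 = 2807 km.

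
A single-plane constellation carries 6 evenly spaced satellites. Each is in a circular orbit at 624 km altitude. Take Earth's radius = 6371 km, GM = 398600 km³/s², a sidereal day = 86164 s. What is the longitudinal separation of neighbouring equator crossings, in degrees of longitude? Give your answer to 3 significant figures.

4.05°

Semi-major axis a = 6371 + 624 = 6995 km. Period T = 2π√(a³/μ) = 2π√(6995³/398600) = 5822.3 s = 97.04 min.
Single-satellite node shift = (5822.3/86164) × 360° = 24.33°.
With 6 satellites evenly phased, successive equator crossings are 24.33/6 = 4.054° apart.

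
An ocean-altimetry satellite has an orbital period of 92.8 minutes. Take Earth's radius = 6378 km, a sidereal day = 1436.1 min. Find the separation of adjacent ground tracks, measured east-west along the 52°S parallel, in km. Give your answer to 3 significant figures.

1590 km

T = 92.8 min = 5568.0 s.
Node shift per orbit = (5568.0/86166) × 360° = 23.26°.
Equatorial spacing = 23.26 × 111.3 km/° = 2590 km.
At 52° latitude, spacing = 2590 × cos(52°) = 1594 km.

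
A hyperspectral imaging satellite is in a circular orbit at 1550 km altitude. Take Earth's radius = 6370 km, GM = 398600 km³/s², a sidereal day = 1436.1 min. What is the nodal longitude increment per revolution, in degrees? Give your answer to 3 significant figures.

29.3°

Semi-major axis a = 6370 + 1550 = 7920 km. Period T = 2π√(a³/μ) = 2π√(7920³/398600) = 7014.5 s = 116.91 min.
During one orbit Earth rotates (7014.5 / 86166) × 360° = 29.31°.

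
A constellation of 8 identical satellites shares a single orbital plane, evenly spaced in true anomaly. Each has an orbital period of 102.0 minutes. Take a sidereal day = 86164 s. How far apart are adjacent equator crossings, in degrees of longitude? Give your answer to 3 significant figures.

3.20°

T = 102.0 min = 6120.0 s.
Single-satellite node shift = (6120.0/86164) × 360° = 25.57°.
With 8 satellites evenly phased, successive equator crossings are 25.57/8 = 3.196° apart.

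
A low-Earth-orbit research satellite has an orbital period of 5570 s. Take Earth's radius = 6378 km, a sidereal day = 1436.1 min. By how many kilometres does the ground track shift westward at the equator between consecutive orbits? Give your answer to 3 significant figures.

During one orbit Earth rotates (5570.0 / 86166) × 360° = 23.27°.
At the equator that is 23.27° × (2π·6378/360) km/° = 23.27 × 111.3 = 2591 km.

2590 km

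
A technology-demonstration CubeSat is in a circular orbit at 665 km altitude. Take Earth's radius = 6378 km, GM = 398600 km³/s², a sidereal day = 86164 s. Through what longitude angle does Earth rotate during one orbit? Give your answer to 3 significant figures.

Semi-major axis a = 6378 + 665 = 7043 km. Period T = 2π√(a³/μ) = 2π√(7043³/398600) = 5882.3 s = 98.04 min.
During one orbit Earth rotates (5882.3 / 86164) × 360° = 24.58°.

24.6°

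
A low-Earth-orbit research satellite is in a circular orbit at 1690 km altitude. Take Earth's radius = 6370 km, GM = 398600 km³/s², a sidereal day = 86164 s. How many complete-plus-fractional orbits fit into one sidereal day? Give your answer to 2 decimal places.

11.96

Semi-major axis a = 6370 + 1690 = 8060 km. Period T = 2π√(a³/μ) = 2π√(8060³/398600) = 7201.3 s = 120.02 min.
Orbits per sidereal day = 86164 / 7201.3 = 11.965.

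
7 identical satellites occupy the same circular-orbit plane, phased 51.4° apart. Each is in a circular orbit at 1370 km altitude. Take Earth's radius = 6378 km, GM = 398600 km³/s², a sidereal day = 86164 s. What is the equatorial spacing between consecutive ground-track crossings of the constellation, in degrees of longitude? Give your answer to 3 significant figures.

Semi-major axis a = 6378 + 1370 = 7748 km. Period T = 2π√(a³/μ) = 2π√(7748³/398600) = 6787.3 s = 113.12 min.
Single-satellite node shift = (6787.3/86164) × 360° = 28.36°.
With 7 satellites evenly phased, successive equator crossings are 28.36/7 = 4.051° apart.

4.05°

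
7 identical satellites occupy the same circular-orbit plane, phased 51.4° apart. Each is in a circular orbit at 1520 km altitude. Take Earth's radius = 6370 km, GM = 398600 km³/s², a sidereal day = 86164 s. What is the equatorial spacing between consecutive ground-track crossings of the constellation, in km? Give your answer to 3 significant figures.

463 km

Semi-major axis a = 6370 + 1520 = 7890 km. Period T = 2π√(a³/μ) = 2π√(7890³/398600) = 6974.7 s = 116.25 min.
Single-satellite node shift = (6974.7/86164) × 360° = 29.14°.
With 7 satellites evenly phased, successive equator crossings are 29.14/7 = 4.163° apart.
That is 4.163 × 111.2 = 463 km at the equator.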